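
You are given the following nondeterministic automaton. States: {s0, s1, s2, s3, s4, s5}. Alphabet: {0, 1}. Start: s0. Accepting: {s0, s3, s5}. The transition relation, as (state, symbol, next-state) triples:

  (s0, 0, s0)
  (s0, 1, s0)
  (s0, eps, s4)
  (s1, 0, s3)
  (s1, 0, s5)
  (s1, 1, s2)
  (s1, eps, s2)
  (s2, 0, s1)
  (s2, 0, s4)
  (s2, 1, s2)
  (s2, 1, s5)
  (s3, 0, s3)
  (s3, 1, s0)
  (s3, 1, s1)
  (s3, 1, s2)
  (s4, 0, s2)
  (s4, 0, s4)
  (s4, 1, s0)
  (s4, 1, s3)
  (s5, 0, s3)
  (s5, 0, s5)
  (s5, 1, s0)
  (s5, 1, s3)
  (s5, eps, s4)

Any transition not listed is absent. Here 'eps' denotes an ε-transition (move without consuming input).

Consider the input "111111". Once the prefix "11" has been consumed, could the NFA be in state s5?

No

Start: ε-closure({s0}) = {s0, s4}.
Read '1': s0→{s0}, s4→{s0, s3}; union {s0, s3}; ε-closure = {s0, s3, s4}.
Read '1': s0→{s0}, s3→{s0, s1, s2}, s4→{s0, s3}; union {s0, s1, s2, s3}; ε-closure = {s0, s1, s2, s3, s4}.
State s5 is not in {s0, s1, s2, s3, s4}.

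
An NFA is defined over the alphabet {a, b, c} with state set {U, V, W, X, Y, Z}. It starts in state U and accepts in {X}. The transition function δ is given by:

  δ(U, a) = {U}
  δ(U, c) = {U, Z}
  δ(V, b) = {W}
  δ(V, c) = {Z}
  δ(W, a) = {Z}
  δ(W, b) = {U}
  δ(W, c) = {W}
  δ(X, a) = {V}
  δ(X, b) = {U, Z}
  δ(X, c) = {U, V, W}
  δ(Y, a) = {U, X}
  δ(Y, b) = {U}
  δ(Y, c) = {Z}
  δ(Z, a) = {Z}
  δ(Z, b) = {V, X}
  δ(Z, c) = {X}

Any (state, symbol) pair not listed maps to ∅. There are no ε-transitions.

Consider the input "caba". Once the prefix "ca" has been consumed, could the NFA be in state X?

No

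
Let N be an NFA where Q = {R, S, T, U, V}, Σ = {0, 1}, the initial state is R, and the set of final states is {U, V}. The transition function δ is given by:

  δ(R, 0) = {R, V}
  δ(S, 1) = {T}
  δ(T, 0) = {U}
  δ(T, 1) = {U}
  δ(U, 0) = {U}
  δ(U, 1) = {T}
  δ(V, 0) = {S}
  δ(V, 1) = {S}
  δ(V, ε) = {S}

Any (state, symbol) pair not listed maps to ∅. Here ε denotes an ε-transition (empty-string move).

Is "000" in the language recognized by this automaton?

Start in {R}.
Read '0': R→{R, V}; union {R, V}; ε-closure = {R, S, V}.
Read '0': R→{R, V}, S→∅, V→{S}; now {R, S, V}.
Read '0': R→{R, V}, S→∅, V→{S}; now {R, S, V}.
The final set {R, S, V} contains the accepting state V.

Yes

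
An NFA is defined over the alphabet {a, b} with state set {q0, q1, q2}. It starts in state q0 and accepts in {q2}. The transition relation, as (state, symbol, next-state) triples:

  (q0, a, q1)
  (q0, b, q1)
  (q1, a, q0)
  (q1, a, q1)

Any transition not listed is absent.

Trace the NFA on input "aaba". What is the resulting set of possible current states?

{q0, q1}

Start in {q0}.
Read 'a': {q0} → {q1}.
Read 'a': {q1} → {q0, q1}.
Read 'b': {q0, q1} → {q1}.
Read 'a': {q1} → {q0, q1}.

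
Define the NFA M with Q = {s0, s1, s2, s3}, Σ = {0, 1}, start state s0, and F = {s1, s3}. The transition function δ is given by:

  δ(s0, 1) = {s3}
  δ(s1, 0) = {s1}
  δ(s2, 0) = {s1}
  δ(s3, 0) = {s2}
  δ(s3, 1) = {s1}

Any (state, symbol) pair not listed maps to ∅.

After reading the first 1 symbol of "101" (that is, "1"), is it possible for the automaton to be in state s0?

Start in {s0}.
Read '1': s0→{s3}; now {s3}.
State s0 is not in {s3}.

No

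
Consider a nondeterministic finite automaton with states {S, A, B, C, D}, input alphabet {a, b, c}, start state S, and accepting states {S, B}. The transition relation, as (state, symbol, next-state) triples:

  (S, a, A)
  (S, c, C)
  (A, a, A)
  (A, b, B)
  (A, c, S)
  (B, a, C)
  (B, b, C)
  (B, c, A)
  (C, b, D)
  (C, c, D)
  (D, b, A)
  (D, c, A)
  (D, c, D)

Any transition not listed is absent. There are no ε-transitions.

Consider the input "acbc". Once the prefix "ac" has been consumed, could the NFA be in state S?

Yes

Start in {S}.
Read 'a': S→{A}; now {A}.
Read 'c': A→{S}; now {S}.
State S is in {S}.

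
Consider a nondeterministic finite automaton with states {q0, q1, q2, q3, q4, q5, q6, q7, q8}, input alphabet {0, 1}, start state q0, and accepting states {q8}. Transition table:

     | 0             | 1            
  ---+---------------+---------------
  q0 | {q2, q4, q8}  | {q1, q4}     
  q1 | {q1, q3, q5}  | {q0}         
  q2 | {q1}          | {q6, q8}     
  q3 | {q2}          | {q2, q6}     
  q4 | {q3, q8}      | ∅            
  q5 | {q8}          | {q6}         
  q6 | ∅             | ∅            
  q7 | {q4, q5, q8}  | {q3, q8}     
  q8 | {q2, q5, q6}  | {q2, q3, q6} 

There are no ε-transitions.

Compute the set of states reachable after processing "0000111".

Start in {q0}.
Read '0': q0→{q2, q4, q8}; now {q2, q4, q8}.
Read '0': q2→{q1}, q4→{q3, q8}, q8→{q2, q5, q6}; now {q1, q2, q3, q5, q6, q8}.
Read '0': q1→{q1, q3, q5}, q2→{q1}, q3→{q2}, q5→{q8}, q6→∅, q8→{q2, q5, q6}; now {q1, q2, q3, q5, q6, q8}.
Read '0': q1→{q1, q3, q5}, q2→{q1}, q3→{q2}, q5→{q8}, q6→∅, q8→{q2, q5, q6}; now {q1, q2, q3, q5, q6, q8}.
Read '1': q1→{q0}, q2→{q6, q8}, q3→{q2, q6}, q5→{q6}, q6→∅, q8→{q2, q3, q6}; now {q0, q2, q3, q6, q8}.
Read '1': q0→{q1, q4}, q2→{q6, q8}, q3→{q2, q6}, q6→∅, q8→{q2, q3, q6}; now {q1, q2, q3, q4, q6, q8}.
Read '1': q1→{q0}, q2→{q6, q8}, q3→{q2, q6}, q4→∅, q6→∅, q8→{q2, q3, q6}; now {q0, q2, q3, q6, q8}.

{q0, q2, q3, q6, q8}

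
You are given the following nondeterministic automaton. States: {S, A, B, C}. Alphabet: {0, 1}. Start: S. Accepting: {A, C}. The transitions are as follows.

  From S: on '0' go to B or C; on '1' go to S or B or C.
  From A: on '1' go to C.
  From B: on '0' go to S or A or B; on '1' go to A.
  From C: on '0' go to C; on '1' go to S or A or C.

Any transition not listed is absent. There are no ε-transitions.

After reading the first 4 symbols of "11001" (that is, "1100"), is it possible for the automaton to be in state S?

Start in {S}.
Read '1': {S} → {S, B, C}.
Read '1': {S, B, C} → {S, A, B, C}.
Read '0': {S, A, B, C} → {S, A, B, C}.
Read '0': {S, A, B, C} → {S, A, B, C}.
State S is in {S, A, B, C}.

Yes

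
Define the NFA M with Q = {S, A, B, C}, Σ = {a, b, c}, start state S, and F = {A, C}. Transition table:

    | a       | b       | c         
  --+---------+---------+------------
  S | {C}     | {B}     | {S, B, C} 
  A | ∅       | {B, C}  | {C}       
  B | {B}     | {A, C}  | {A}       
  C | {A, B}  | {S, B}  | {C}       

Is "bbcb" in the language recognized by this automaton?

No

Start in {S}.
Read 'b': S→{B}; now {B}.
Read 'b': B→{A, C}; now {A, C}.
Read 'c': A→{C}, C→{C}; now {C}.
Read 'b': C→{S, B}; now {S, B}.
The final set {S, B} contains no accepting state.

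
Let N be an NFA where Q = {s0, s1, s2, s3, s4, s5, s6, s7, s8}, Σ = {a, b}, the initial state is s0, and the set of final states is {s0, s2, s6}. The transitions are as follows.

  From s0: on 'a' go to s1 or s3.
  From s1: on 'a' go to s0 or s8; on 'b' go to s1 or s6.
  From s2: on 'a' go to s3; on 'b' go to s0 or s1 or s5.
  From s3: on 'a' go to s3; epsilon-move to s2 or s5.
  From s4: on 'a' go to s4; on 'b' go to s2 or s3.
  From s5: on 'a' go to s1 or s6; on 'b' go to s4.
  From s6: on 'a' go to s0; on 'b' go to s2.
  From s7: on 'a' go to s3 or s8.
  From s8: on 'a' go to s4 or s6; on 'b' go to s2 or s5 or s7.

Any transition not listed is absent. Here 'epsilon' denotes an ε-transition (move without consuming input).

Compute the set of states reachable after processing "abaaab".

Start in {s0}.
Read 'a': {s0} → {s1, s2, s3, s5}.
Read 'b': {s1, s2, s3, s5} → {s0, s1, s4, s5, s6}.
Read 'a': {s0, s1, s4, s5, s6} → {s0, s1, s2, s3, s4, s5, s6, s8}.
Read 'a': {s0, s1, s2, s3, s4, s5, s6, s8} → {s0, s1, s2, s3, s4, s5, s6, s8}.
Read 'a': {s0, s1, s2, s3, s4, s5, s6, s8} → {s0, s1, s2, s3, s4, s5, s6, s8}.
Read 'b': {s0, s1, s2, s3, s4, s5, s6, s8} → {s0, s1, s2, s3, s4, s5, s6, s7}.

{s0, s1, s2, s3, s4, s5, s6, s7}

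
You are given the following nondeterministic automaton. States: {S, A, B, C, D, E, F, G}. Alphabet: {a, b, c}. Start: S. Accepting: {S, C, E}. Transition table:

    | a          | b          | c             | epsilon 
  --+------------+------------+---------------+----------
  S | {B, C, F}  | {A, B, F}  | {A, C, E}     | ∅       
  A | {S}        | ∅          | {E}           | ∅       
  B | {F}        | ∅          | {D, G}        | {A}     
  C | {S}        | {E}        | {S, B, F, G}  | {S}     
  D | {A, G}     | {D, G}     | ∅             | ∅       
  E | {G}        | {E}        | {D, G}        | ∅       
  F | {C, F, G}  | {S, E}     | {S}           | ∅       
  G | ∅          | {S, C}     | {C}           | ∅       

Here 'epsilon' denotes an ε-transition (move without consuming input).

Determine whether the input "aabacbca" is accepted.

Yes

Start in {S}.
Read 'a': {S} → {S, A, B, C, F}.
Read 'a': {S, A, B, C, F} → {S, A, B, C, F, G}.
Read 'b': {S, A, B, C, F, G} → {S, A, B, C, E, F}.
Read 'a': {S, A, B, C, E, F} → {S, A, B, C, F, G}.
Read 'c': {S, A, B, C, F, G} → {S, A, B, C, D, E, F, G}.
Read 'b': {S, A, B, C, D, E, F, G} → {S, A, B, C, D, E, F, G}.
Read 'c': {S, A, B, C, D, E, F, G} → {S, A, B, C, D, E, F, G}.
Read 'a': {S, A, B, C, D, E, F, G} → {S, A, B, C, F, G}.
The final set {S, A, B, C, F, G} contains the accepting states S, C.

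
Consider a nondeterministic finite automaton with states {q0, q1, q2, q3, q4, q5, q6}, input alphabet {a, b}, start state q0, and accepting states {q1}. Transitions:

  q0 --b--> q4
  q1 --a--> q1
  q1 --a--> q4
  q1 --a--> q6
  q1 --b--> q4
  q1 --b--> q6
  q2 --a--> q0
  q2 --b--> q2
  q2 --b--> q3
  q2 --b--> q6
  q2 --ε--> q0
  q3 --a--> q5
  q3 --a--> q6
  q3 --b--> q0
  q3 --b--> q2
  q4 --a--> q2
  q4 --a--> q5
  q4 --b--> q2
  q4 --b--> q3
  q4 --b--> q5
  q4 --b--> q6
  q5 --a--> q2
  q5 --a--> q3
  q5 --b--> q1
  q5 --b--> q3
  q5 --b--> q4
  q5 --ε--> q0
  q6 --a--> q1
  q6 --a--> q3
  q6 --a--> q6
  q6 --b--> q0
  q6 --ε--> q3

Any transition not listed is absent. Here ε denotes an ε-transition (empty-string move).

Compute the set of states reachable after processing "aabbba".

Start in {q0}.
Read 'a': {q0} → ∅.
The set is empty and remains empty for the remaining 5 symbols.

∅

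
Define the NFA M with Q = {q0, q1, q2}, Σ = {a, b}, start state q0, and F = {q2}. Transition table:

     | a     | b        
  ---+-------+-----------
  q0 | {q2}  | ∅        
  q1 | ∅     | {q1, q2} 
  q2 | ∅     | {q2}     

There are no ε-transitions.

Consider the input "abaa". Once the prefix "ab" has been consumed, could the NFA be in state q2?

Yes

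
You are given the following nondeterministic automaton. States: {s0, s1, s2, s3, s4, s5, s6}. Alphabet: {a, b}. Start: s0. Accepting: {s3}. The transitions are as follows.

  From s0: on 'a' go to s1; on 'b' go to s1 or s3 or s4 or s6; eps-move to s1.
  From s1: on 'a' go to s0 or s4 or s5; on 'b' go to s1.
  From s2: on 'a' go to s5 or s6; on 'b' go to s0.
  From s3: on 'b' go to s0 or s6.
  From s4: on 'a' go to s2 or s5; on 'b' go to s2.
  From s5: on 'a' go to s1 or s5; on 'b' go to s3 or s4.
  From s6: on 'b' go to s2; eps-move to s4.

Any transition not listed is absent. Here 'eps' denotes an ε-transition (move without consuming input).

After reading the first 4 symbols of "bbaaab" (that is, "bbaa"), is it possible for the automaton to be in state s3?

Start: ε-closure({s0}) = {s0, s1}.
Read 'b': s0→{s1, s3, s4, s6}, s1→{s1}; now {s1, s3, s4, s6}.
Read 'b': s1→{s1}, s3→{s0, s6}, s4→{s2}, s6→{s2}; union {s0, s1, s2, s6}; ε-closure = {s0, s1, s2, s4, s6}.
Read 'a': s0→{s1}, s1→{s0, s4, s5}, s2→{s5, s6}, s4→{s2, s5}, s6→∅; now {s0, s1, s2, s4, s5, s6}.
Read 'a': s0→{s1}, s1→{s0, s4, s5}, s2→{s5, s6}, s4→{s2, s5}, s5→{s1, s5}, s6→∅; now {s0, s1, s2, s4, s5, s6}.
State s3 is not in {s0, s1, s2, s4, s5, s6}.

No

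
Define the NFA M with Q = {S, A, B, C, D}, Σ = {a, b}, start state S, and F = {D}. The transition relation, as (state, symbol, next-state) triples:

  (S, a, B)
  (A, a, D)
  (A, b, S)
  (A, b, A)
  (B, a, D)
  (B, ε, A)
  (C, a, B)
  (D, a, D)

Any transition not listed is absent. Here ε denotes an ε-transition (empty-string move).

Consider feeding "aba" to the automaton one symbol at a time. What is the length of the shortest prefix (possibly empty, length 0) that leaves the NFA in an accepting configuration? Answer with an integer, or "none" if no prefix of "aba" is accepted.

Start in {S}.
Read 'a': S→{B}; union {B}; ε-closure = {A, B}.
Read 'b': A→{S, A}, B→∅; now {S, A}.
Read 'a': S→{B}, A→{D}; union {B, D}; ε-closure = {A, B, D}.
None of the earlier sets intersect F, but {A, B, D} does.

3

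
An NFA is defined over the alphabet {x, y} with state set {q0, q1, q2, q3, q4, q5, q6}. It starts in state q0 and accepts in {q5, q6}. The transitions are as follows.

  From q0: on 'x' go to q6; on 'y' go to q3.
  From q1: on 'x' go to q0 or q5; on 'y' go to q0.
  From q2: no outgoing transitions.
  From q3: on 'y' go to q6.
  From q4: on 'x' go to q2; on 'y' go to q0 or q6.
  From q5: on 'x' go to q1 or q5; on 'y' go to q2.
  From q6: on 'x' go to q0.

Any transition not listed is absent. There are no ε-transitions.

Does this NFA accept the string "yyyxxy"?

No

Start in {q0}.
Read 'y': q0→{q3}; now {q3}.
Read 'y': q3→{q6}; now {q6}.
Read 'y': q6→∅; now ∅.
The set is empty and remains empty for the remaining 3 symbols.
The final set ∅ contains no accepting state.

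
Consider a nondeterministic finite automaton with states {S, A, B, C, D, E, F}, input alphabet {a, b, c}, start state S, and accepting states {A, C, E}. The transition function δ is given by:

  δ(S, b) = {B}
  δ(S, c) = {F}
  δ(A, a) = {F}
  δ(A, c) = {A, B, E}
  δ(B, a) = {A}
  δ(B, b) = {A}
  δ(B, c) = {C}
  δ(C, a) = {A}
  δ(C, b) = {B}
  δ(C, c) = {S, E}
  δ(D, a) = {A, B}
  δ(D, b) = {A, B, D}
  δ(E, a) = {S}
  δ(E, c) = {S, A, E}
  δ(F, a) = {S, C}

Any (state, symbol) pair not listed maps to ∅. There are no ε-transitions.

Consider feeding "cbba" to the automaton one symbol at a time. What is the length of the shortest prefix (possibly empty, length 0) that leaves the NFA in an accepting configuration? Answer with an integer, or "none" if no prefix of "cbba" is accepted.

none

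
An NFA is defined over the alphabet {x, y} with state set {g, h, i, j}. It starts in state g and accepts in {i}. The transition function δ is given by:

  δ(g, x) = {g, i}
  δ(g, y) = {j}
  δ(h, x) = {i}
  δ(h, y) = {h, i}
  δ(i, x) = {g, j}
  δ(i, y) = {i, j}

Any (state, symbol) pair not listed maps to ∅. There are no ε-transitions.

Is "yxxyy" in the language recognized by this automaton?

No

Start in {g}.
Read 'y': g→{j}; now {j}.
Read 'x': j→∅; now ∅.
The set is empty and remains empty for the remaining 3 symbols.
The final set ∅ contains no accepting state.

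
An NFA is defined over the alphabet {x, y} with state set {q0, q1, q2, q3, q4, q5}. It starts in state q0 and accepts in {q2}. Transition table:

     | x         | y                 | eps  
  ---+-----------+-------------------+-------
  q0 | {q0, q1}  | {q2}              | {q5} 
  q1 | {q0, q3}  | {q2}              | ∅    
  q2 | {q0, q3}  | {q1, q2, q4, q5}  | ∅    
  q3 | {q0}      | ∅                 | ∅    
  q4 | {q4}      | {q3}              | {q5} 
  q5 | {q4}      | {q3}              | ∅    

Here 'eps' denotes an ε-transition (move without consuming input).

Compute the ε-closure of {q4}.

Begin with {q4}.
ε-move q4 → q5; add q5.

{q4, q5}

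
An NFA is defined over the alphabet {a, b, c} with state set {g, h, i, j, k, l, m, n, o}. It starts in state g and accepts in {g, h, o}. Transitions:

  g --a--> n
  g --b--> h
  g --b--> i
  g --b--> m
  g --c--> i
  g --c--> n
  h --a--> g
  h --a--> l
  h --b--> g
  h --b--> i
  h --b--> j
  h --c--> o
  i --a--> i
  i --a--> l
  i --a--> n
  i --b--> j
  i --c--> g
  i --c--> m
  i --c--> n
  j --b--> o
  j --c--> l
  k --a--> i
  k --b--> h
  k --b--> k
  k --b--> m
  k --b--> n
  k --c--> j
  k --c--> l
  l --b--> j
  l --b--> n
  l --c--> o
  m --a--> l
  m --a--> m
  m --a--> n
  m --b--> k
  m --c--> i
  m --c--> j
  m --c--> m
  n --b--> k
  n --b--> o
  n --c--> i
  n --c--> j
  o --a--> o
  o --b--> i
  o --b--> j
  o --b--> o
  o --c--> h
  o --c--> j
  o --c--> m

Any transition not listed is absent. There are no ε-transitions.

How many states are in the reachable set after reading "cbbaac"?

Start in {g}.
Read 'c': g→{i, n}; now {i, n}.
Read 'b': i→{j}, n→{k, o}; now {j, k, o}.
Read 'b': j→{o}, k→{h, k, m, n}, o→{i, j, o}; now {h, i, j, k, m, n, o}.
Read 'a': h→{g, l}, i→{i, l, n}, j→∅, k→{i}, m→{l, m, n}, n→∅, o→{o}; now {g, i, l, m, n, o}.
Read 'a': g→{n}, i→{i, l, n}, l→∅, m→{l, m, n}, n→∅, o→{o}; now {i, l, m, n, o}.
Read 'c': i→{g, m, n}, l→{o}, m→{i, j, m}, n→{i, j}, o→{h, j, m}; now {g, h, i, j, m, n, o}.
That set has 7 states.

7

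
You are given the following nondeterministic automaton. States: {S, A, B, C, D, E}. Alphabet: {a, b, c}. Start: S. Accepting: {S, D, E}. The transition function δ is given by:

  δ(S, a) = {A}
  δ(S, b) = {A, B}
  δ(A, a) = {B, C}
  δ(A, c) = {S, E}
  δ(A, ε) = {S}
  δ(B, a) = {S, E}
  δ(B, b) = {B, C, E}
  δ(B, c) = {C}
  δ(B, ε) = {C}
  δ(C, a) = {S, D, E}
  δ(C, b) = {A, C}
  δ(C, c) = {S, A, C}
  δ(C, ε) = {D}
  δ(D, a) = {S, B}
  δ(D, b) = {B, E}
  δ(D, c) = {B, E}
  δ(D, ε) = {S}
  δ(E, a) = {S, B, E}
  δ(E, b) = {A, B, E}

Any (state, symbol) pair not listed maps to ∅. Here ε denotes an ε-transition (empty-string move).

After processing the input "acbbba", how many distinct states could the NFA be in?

Start in {S}.
Read 'a': {S} → {S, A}.
Read 'c': {S, A} → {S, E}.
Read 'b': {S, E} → {S, A, B, C, D, E}.
Read 'b': {S, A, B, C, D, E} → {S, A, B, C, D, E}.
Read 'b': {S, A, B, C, D, E} → {S, A, B, C, D, E}.
Read 'a': {S, A, B, C, D, E} → {S, A, B, C, D, E}.
That set has 6 states.

6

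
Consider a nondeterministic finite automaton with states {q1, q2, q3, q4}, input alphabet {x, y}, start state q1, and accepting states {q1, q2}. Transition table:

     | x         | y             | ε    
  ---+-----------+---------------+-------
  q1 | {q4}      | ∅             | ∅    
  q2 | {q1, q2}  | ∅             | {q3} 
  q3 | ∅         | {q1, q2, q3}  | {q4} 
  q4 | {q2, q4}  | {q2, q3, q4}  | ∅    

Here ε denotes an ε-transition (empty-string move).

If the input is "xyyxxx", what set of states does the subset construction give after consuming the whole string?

Start in {q1}.
Read 'x': q1→{q4}; now {q4}.
Read 'y': q4→{q2, q3, q4}; now {q2, q3, q4}.
Read 'y': q2→∅, q3→{q1, q2, q3}, q4→{q2, q3, q4}; now {q1, q2, q3, q4}.
Read 'x': q1→{q4}, q2→{q1, q2}, q3→∅, q4→{q2, q4}; union {q1, q2, q4}; ε-closure = {q1, q2, q3, q4}.
Read 'x': q1→{q4}, q2→{q1, q2}, q3→∅, q4→{q2, q4}; union {q1, q2, q4}; ε-closure = {q1, q2, q3, q4}.
Read 'x': q1→{q4}, q2→{q1, q2}, q3→∅, q4→{q2, q4}; union {q1, q2, q4}; ε-closure = {q1, q2, q3, q4}.

{q1, q2, q3, q4}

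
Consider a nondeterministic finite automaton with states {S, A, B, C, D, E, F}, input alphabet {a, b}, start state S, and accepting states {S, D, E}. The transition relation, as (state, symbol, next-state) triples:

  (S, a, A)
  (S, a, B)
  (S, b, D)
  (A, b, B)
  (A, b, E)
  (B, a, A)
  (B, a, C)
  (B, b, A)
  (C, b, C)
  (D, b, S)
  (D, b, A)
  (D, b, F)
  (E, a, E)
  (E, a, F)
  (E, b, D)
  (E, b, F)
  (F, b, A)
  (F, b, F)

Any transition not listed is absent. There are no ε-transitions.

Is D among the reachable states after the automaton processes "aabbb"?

No

Start in {S}.
Read 'a': {S} → {A, B}.
Read 'a': {A, B} → {A, C}.
Read 'b': {A, C} → {B, C, E}.
Read 'b': {B, C, E} → {A, C, D, F}.
Read 'b': {A, C, D, F} → {S, A, B, C, E, F}.
State D is not in {S, A, B, C, E, F}.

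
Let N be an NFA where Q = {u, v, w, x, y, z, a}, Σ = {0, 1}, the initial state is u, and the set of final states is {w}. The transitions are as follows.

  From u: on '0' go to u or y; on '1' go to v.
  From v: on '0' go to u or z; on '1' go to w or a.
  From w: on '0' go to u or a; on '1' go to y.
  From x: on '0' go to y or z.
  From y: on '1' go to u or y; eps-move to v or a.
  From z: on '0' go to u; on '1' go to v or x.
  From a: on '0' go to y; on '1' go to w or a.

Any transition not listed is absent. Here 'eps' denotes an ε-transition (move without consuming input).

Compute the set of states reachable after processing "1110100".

Start in {u}.
Read '1': u→{v}; now {v}.
Read '1': v→{w, a}; now {w, a}.
Read '1': w→{y}, a→{w, a}; union {w, y, a}; ε-closure = {v, w, y, a}.
Read '0': v→{u, z}, w→{u, a}, y→∅, a→{y}; union {u, y, z, a}; ε-closure = {u, v, y, z, a}.
Read '1': u→{v}, v→{w, a}, y→{u, y}, z→{v, x}, a→{w, a}; now {u, v, w, x, y, a}.
Read '0': u→{u, y}, v→{u, z}, w→{u, a}, x→{y, z}, y→∅, a→{y}; union {u, y, z, a}; ε-closure = {u, v, y, z, a}.
Read '0': u→{u, y}, v→{u, z}, y→∅, z→{u}, a→{y}; union {u, y, z}; ε-closure = {u, v, y, z, a}.

{u, v, y, z, a}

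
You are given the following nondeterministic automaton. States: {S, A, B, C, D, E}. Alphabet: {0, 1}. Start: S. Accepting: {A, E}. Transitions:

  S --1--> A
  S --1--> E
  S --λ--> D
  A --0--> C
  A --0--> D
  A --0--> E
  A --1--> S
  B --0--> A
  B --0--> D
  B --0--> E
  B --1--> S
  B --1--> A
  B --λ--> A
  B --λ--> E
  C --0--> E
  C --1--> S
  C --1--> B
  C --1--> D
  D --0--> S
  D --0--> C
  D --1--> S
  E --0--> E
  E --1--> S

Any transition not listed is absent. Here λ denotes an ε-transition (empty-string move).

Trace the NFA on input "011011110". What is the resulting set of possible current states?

Start: ε-closure({S}) = {S, D}.
Read '0': S→∅, D→{S, C}; union {S, C}; ε-closure = {S, C, D}.
Read '1': S→{A, E}, C→{S, B, D}, D→{S}; now {S, A, B, D, E}.
Read '1': S→{A, E}, A→{S}, B→{S, A}, D→{S}, E→{S}; union {S, A, E}; ε-closure = {S, A, D, E}.
Read '0': S→∅, A→{C, D, E}, D→{S, C}, E→{E}; now {S, C, D, E}.
Read '1': S→{A, E}, C→{S, B, D}, D→{S}, E→{S}; now {S, A, B, D, E}.
Read '1': S→{A, E}, A→{S}, B→{S, A}, D→{S}, E→{S}; union {S, A, E}; ε-closure = {S, A, D, E}.
Read '1': S→{A, E}, A→{S}, D→{S}, E→{S}; union {S, A, E}; ε-closure = {S, A, D, E}.
Read '1': S→{A, E}, A→{S}, D→{S}, E→{S}; union {S, A, E}; ε-closure = {S, A, D, E}.
Read '0': S→∅, A→{C, D, E}, D→{S, C}, E→{E}; now {S, C, D, E}.

{S, C, D, E}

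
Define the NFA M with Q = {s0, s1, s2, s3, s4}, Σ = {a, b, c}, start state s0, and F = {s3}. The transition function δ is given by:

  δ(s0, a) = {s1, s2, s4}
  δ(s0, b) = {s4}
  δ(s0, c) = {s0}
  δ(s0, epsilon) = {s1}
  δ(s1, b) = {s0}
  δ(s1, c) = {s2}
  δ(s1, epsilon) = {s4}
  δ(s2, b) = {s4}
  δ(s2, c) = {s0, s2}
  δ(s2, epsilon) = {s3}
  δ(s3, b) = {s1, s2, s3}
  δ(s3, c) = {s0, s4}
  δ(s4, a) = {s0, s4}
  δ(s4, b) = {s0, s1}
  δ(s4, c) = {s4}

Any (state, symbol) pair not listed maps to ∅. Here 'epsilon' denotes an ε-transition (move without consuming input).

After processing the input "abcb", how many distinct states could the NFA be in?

Start: ε-closure({s0}) = {s0, s1, s4}.
Read 'a': s0→{s1, s2, s4}, s1→∅, s4→{s0, s4}; union {s0, s1, s2, s4}; ε-closure = {s0, s1, s2, s3, s4}.
Read 'b': s0→{s4}, s1→{s0}, s2→{s4}, s3→{s1, s2, s3}, s4→{s0, s1}; now {s0, s1, s2, s3, s4}.
Read 'c': s0→{s0}, s1→{s2}, s2→{s0, s2}, s3→{s0, s4}, s4→{s4}; union {s0, s2, s4}; ε-closure = {s0, s1, s2, s3, s4}.
Read 'b': s0→{s4}, s1→{s0}, s2→{s4}, s3→{s1, s2, s3}, s4→{s0, s1}; now {s0, s1, s2, s3, s4}.
That set has 5 states.

5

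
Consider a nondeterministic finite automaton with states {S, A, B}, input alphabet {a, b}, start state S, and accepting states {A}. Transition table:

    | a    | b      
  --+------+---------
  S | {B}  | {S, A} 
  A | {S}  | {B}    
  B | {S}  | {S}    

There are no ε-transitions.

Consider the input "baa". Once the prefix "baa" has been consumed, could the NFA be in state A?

No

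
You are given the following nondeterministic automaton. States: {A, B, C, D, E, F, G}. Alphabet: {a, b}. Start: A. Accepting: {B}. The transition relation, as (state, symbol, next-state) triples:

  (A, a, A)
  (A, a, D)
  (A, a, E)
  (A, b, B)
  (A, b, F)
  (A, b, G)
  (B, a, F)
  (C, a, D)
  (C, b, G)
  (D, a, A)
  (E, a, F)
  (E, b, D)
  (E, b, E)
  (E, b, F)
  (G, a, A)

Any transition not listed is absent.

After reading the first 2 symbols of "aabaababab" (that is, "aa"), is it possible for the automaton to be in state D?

Yes

Start in {A}.
Read 'a': {A} → {A, D, E}.
Read 'a': {A, D, E} → {A, D, E, F}.
State D is in {A, D, E, F}.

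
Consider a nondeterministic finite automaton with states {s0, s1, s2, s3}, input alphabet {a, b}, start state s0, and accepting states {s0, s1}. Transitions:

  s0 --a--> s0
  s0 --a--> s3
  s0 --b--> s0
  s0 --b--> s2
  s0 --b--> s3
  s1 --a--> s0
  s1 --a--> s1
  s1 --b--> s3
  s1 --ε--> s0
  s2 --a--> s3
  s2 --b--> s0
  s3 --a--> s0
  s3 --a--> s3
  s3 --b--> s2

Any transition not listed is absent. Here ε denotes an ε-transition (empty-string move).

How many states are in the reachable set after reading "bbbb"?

Start in {s0}.
Read 'b': s0→{s0, s2, s3}; now {s0, s2, s3}.
Read 'b': s0→{s0, s2, s3}, s2→{s0}, s3→{s2}; now {s0, s2, s3}.
Read 'b': s0→{s0, s2, s3}, s2→{s0}, s3→{s2}; now {s0, s2, s3}.
Read 'b': s0→{s0, s2, s3}, s2→{s0}, s3→{s2}; now {s0, s2, s3}.
That set has 3 states.

3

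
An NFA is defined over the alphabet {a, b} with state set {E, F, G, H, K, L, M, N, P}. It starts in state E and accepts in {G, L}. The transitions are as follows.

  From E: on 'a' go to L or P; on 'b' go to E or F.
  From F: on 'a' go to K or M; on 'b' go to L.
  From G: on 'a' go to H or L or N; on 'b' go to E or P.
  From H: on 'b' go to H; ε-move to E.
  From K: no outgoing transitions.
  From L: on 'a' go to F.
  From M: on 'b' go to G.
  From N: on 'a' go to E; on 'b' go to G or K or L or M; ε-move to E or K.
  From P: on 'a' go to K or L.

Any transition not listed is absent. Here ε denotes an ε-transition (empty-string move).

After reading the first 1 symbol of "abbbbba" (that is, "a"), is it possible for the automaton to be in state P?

Yes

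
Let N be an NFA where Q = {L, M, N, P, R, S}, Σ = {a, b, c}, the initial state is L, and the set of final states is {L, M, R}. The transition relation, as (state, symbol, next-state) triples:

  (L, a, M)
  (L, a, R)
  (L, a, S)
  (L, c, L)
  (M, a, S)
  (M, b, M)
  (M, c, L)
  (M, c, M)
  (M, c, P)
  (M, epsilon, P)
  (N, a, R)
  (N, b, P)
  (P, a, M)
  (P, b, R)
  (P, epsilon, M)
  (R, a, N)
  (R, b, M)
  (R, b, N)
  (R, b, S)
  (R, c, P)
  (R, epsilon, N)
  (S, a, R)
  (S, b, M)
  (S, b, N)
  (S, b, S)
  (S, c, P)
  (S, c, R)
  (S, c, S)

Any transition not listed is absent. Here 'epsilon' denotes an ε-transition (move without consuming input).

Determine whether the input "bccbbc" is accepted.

No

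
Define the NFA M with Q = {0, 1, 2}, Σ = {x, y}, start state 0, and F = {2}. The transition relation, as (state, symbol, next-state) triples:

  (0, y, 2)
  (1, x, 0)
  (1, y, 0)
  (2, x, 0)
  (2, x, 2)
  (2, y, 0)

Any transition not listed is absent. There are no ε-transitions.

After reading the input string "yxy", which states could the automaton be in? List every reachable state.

{0, 2}

Start in {0}.
Read 'y': 0→{2}; now {2}.
Read 'x': 2→{0, 2}; now {0, 2}.
Read 'y': 0→{2}, 2→{0}; now {0, 2}.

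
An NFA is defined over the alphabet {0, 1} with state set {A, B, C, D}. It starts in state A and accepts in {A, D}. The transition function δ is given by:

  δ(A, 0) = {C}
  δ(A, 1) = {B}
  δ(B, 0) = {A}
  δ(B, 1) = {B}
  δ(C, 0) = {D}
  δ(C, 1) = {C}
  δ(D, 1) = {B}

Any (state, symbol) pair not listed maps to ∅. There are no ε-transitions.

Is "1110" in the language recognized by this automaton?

Start in {A}.
Read '1': A→{B}; now {B}.
Read '1': B→{B}; now {B}.
Read '1': B→{B}; now {B}.
Read '0': B→{A}; now {A}.
The final set {A} contains the accepting state A.

Yes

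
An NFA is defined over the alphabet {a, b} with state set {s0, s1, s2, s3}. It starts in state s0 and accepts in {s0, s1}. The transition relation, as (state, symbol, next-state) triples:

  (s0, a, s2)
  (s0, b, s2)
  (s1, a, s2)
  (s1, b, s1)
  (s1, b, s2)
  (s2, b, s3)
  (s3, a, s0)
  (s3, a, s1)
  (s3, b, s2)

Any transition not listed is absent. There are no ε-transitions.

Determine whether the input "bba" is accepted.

Yes

Start in {s0}.
Read 'b': {s0} → {s2}.
Read 'b': {s2} → {s3}.
Read 'a': {s3} → {s0, s1}.
The final set {s0, s1} contains the accepting states s0, s1.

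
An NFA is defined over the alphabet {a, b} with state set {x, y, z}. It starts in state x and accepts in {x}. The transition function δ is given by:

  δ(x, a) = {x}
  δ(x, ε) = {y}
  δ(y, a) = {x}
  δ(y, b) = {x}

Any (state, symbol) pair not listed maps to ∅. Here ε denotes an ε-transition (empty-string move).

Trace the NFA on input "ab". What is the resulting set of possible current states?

{x, y}

Start: ε-closure({x}) = {x, y}.
Read 'a': {x, y} → {x, y}.
Read 'b': {x, y} → {x, y}.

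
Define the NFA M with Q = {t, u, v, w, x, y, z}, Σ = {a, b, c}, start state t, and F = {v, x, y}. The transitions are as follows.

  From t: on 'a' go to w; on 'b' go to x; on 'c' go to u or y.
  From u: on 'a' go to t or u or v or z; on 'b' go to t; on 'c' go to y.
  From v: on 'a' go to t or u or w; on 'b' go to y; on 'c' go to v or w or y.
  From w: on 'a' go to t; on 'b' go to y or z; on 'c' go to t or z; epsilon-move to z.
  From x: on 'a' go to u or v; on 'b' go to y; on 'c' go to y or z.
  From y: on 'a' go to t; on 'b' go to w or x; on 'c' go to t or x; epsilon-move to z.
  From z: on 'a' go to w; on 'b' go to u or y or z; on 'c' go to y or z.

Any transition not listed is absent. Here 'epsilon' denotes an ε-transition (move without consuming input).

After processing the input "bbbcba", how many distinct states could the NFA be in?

5

Start in {t}.
Read 'b': {t} → {x}.
Read 'b': {x} → {y, z}.
Read 'b': {y, z} → {u, w, x, y, z}.
Read 'c': {u, w, x, y, z} → {t, x, y, z}.
Read 'b': {t, x, y, z} → {u, w, x, y, z}.
Read 'a': {u, w, x, y, z} → {t, u, v, w, z}.
That set has 5 states.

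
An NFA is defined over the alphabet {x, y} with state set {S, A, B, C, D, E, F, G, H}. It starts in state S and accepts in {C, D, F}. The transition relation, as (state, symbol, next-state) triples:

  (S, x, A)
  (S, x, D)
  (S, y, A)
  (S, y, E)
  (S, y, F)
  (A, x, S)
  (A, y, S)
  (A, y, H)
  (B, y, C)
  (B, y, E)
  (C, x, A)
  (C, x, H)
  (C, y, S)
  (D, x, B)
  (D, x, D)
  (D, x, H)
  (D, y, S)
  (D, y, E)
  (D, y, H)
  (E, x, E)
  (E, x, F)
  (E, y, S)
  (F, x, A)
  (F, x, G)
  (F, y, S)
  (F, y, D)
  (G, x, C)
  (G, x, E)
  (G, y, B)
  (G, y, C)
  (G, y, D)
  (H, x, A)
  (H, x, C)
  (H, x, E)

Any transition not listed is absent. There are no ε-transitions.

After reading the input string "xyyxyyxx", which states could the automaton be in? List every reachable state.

Start in {S}.
Read 'x': {S} → {A, D}.
Read 'y': {A, D} → {S, E, H}.
Read 'y': {S, E, H} → {S, A, E, F}.
Read 'x': {S, A, E, F} → {S, A, D, E, F, G}.
Read 'y': {S, A, D, E, F, G} → {S, A, B, C, D, E, F, H}.
Read 'y': {S, A, B, C, D, E, F, H} → {S, A, C, D, E, F, H}.
Read 'x': {S, A, C, D, E, F, H} → {S, A, B, C, D, E, F, G, H}.
Read 'x': {S, A, B, C, D, E, F, G, H} → {S, A, B, C, D, E, F, G, H}.

{S, A, B, C, D, E, F, G, H}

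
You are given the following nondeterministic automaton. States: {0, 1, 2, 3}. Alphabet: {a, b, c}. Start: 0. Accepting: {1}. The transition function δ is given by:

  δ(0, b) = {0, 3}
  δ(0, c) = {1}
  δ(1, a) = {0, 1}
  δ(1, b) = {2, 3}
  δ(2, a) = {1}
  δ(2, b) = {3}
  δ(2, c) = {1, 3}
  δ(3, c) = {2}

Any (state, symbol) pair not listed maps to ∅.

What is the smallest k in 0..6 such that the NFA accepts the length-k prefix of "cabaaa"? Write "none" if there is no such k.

1

Start in {0}.
Read 'c': {0} → {1}.
None of the earlier sets intersect F, but {1} does.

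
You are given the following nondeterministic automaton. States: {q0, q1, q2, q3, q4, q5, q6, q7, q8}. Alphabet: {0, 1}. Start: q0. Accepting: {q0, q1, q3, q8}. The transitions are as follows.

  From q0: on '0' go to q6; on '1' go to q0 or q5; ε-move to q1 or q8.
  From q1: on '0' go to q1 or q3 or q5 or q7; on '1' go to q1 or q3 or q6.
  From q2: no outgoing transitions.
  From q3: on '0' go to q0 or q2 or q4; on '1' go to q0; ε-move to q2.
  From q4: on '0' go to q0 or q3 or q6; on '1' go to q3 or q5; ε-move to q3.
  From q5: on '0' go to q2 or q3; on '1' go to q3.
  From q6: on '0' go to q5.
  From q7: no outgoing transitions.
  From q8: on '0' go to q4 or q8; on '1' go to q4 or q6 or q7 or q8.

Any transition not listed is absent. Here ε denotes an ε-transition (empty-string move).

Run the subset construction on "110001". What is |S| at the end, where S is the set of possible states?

9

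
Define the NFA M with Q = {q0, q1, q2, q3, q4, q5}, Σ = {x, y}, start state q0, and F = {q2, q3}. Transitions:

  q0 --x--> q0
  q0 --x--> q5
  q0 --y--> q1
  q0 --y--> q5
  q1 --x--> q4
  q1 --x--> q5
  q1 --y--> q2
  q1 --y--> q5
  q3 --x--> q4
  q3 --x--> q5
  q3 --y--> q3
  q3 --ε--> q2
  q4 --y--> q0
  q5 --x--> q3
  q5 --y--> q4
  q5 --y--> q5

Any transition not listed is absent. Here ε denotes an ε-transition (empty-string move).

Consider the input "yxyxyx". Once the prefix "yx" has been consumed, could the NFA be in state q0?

Start in {q0}.
Read 'y': q0→{q1, q5}; now {q1, q5}.
Read 'x': q1→{q4, q5}, q5→{q3}; union {q3, q4, q5}; ε-closure = {q2, q3, q4, q5}.
State q0 is not in {q2, q3, q4, q5}.

No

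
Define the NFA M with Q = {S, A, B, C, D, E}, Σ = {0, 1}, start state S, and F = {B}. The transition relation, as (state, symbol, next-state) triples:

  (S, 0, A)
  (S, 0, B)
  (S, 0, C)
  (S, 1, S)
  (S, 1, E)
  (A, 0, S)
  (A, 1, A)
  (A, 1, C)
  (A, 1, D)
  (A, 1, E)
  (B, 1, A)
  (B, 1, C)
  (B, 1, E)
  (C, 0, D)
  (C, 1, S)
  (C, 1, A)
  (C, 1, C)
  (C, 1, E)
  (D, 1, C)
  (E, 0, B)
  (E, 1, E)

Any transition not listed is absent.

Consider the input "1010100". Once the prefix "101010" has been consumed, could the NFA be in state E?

No

Start in {S}.
Read '1': S→{S, E}; now {S, E}.
Read '0': S→{A, B, C}, E→{B}; now {A, B, C}.
Read '1': A→{A, C, D, E}, B→{A, C, E}, C→{S, A, C, E}; now {S, A, C, D, E}.
Read '0': S→{A, B, C}, A→{S}, C→{D}, D→∅, E→{B}; now {S, A, B, C, D}.
Read '1': S→{S, E}, A→{A, C, D, E}, B→{A, C, E}, C→{S, A, C, E}, D→{C}; now {S, A, C, D, E}.
Read '0': S→{A, B, C}, A→{S}, C→{D}, D→∅, E→{B}; now {S, A, B, C, D}.
State E is not in {S, A, B, C, D}.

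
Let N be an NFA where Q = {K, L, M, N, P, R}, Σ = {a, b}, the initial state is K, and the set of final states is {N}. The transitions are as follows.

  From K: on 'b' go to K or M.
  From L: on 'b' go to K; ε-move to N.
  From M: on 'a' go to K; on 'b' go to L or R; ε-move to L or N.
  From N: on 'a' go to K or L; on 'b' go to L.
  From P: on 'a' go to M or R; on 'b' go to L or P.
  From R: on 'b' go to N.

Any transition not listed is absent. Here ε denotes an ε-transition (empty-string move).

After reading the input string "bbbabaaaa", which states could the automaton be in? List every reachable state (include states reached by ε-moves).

Start in {K}.
Read 'b': {K} → {K, L, M, N}.
Read 'b': {K, L, M, N} → {K, L, M, N, R}.
Read 'b': {K, L, M, N, R} → {K, L, M, N, R}.
Read 'a': {K, L, M, N, R} → {K, L, N}.
Read 'b': {K, L, N} → {K, L, M, N}.
Read 'a': {K, L, M, N} → {K, L, N}.
Read 'a': {K, L, N} → {K, L, N}.
Read 'a': {K, L, N} → {K, L, N}.
Read 'a': {K, L, N} → {K, L, N}.

{K, L, N}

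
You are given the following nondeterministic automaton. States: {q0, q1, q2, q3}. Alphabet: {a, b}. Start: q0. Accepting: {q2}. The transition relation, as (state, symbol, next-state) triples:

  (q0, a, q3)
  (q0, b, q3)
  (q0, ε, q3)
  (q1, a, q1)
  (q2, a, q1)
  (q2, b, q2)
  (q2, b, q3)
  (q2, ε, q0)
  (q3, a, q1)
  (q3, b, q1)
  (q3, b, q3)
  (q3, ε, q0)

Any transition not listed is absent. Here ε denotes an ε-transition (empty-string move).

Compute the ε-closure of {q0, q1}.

Begin with {q0, q1}.
ε-move q0 → q3; add q3.

{q0, q1, q3}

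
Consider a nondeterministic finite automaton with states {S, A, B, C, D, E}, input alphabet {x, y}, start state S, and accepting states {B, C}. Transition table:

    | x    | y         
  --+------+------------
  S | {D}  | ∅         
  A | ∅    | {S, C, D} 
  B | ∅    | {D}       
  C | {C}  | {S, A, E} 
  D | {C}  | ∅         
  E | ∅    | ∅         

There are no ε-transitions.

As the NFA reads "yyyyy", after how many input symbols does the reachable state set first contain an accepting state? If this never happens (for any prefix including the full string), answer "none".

Start in {S}.
Read 'y': {S} → ∅.
The set is empty and remains empty for the remaining 4 symbols.
No reachable set along the way intersects F.

none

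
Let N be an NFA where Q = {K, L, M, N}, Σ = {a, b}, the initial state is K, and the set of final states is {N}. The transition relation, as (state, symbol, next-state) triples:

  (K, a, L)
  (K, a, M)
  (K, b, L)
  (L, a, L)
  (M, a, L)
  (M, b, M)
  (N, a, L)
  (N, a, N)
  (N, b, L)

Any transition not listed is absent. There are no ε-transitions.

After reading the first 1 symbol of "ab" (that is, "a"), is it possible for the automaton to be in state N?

Start in {K}.
Read 'a': {K} → {L, M}.
State N is not in {L, M}.

No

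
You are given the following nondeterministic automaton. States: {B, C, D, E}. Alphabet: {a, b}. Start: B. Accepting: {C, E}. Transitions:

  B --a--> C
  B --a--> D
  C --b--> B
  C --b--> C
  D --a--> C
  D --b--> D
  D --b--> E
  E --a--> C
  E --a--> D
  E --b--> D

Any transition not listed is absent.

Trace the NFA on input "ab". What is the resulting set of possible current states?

Start in {B}.
Read 'a': B→{C, D}; now {C, D}.
Read 'b': C→{B, C}, D→{D, E}; now {B, C, D, E}.

{B, C, D, E}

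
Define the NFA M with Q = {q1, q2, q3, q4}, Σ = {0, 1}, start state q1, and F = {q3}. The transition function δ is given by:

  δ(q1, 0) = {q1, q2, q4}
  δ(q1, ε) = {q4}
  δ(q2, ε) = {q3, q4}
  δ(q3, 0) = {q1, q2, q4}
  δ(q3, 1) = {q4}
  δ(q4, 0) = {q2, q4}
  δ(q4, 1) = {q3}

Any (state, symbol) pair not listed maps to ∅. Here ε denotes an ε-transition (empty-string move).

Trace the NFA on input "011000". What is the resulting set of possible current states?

{q1, q2, q3, q4}

Start: ε-closure({q1}) = {q1, q4}.
Read '0': q1→{q1, q2, q4}, q4→{q2, q4}; union {q1, q2, q4}; ε-closure = {q1, q2, q3, q4}.
Read '1': q1→∅, q2→∅, q3→{q4}, q4→{q3}; now {q3, q4}.
Read '1': q3→{q4}, q4→{q3}; now {q3, q4}.
Read '0': q3→{q1, q2, q4}, q4→{q2, q4}; union {q1, q2, q4}; ε-closure = {q1, q2, q3, q4}.
Read '0': q1→{q1, q2, q4}, q2→∅, q3→{q1, q2, q4}, q4→{q2, q4}; union {q1, q2, q4}; ε-closure = {q1, q2, q3, q4}.
Read '0': q1→{q1, q2, q4}, q2→∅, q3→{q1, q2, q4}, q4→{q2, q4}; union {q1, q2, q4}; ε-closure = {q1, q2, q3, q4}.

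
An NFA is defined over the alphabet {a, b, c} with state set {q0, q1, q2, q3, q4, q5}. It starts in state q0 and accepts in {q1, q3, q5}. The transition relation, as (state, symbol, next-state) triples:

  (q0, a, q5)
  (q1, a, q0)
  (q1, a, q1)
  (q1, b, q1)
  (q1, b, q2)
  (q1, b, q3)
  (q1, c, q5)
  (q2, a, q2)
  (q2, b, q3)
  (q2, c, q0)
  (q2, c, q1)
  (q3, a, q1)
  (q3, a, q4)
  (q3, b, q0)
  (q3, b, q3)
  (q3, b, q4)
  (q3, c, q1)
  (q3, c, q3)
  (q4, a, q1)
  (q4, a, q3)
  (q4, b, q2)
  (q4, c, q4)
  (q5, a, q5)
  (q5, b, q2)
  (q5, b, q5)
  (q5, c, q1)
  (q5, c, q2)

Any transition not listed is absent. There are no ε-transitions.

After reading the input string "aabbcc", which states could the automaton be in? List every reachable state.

{q0, q1, q3, q5}

Start in {q0}.
Read 'a': q0→{q5}; now {q5}.
Read 'a': q5→{q5}; now {q5}.
Read 'b': q5→{q2, q5}; now {q2, q5}.
Read 'b': q2→{q3}, q5→{q2, q5}; now {q2, q3, q5}.
Read 'c': q2→{q0, q1}, q3→{q1, q3}, q5→{q1, q2}; now {q0, q1, q2, q3}.
Read 'c': q0→∅, q1→{q5}, q2→{q0, q1}, q3→{q1, q3}; now {q0, q1, q3, q5}.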